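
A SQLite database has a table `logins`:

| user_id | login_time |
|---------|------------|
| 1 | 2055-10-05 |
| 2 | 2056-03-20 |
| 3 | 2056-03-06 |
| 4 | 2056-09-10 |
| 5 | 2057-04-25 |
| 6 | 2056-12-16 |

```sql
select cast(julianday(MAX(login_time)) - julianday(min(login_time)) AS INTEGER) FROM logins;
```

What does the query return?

568

MIN = 2055-10-05, MAX = 2057-04-25.
26 days remain in October 2055 after the 5th (31 − 5).
Full months from November 2055 through March 2057 contribute their day counts.
Then 25 days into April 2057.
Total: 26 + 30 + 31 + 31 + 29 + 31 + 30 + 31 + 30 + 31 + 31 + 30 + 31 + 30 + 31 + 31 + 28 + 31 + 25 = 568.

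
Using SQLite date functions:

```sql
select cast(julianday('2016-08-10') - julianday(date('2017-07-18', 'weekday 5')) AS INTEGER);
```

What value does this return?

`weekday 5` advances to the next Friday; 2017-07-18 is a Tuesday, so it moves forward to 2017-07-21.
21 days remain in August 2016 after the 10th (31 − 10).
Full months from September 2016 through June 2017 contribute their day counts.
Then 21 days into July 2017.
Total: 21 + 30 + 31 + 30 + 31 + 31 + 28 + 31 + 30 + 31 + 30 + 21 = 345.
The subtraction is earlier − later, so the result is −345 → -345.

-345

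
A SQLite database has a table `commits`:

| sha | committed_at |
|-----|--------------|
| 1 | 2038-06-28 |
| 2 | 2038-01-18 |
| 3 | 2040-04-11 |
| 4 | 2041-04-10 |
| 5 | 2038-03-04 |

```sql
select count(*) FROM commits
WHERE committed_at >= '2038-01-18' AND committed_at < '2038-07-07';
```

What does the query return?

3

Rows in [2038-01-18, 2038-07-07): 2038-06-28, 2038-01-18, 2038-03-04 → 3 rows.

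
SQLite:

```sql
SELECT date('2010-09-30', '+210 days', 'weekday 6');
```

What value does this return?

Applying '+210 days' to 2010-09-30: counting 210 days forward gives 2011-04-28.
`weekday 6` advances to the next Saturday; 2011-04-28 is a Thursday, so it moves forward to 2011-04-30.

2011-04-30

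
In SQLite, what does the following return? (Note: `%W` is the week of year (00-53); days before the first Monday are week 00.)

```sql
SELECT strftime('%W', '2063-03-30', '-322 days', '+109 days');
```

First apply '-322 days', '+109 days': 2063-03-30 → 2062-08-29.
2062-08-29 is a Tuesday. SQLite's %W counts Mondays since the year started; the result is 35.

35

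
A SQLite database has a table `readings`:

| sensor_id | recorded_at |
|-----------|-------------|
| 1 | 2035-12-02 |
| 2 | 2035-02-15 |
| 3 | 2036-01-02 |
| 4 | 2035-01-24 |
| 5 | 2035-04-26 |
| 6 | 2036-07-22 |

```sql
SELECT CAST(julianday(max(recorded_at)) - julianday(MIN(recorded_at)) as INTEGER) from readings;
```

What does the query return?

545

MIN = 2035-01-24, MAX = 2036-07-22.
7 days remain in January 2035 after the 24th (31 − 24).
Full months from February 2035 through June 2036 contribute their day counts.
Then 22 days into July 2036.
Total: 7 + 28 + 31 + 30 + 31 + 30 + 31 + 31 + 30 + 31 + 30 + 31 + 31 + 29 + 31 + 30 + 31 + 30 + 22 = 545.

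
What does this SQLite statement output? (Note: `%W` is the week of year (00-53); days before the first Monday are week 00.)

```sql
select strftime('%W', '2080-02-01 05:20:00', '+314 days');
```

50

First apply '+314 days': 2080-02-01 05:20:00 → 2080-12-11 05:20:00.
2080-12-11 is a Wednesday. SQLite's %W counts Mondays since the year started; the result is 50.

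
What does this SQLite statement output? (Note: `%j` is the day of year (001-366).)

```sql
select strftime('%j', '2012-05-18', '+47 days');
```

186

First apply '+47 days': 2012-05-18 → 2012-07-04.
Day-of-year for 2012-07-04: days since 2012-01-01 inclusive = 186, zero-padded to 186.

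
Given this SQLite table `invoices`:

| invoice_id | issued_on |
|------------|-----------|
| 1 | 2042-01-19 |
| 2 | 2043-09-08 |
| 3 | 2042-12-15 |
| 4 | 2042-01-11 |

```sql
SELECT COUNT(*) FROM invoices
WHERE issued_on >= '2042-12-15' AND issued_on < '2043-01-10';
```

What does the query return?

Rows in [2042-12-15, 2043-01-10): 2042-12-15 → 1 row.

1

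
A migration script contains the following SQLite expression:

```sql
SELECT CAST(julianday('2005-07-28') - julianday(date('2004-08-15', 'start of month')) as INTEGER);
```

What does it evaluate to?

361

`start of month` rewinds 2004-08-15 to 2004-08-01.
30 days remain in August 2004 after the 1st (31 − 1).
Full months from September 2004 through June 2005 contribute their day counts.
Then 28 days into July 2005.
Total: 30 + 30 + 31 + 30 + 31 + 31 + 28 + 31 + 30 + 31 + 30 + 28 = 361.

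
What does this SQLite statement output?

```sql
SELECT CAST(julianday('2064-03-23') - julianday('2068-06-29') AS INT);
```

8 days remain in March 2064 after the 23rd (31 − 23).
Full months from April 2064 through May 2068 contribute their day counts.
Then 29 days into June 2068.
Total: 8 + 30 + 31 + 30 + 31 + 31 + 30 + 31 + 30 + 31 + 31 + 28 + 31 + 30 + 31 + 30 + 31 + 31 + 30 + 31 + 30 + 31 + 31 + 28 + 31 + 30 + 31 + 30 + 31 + 31 + 30 + 31 + 30 + 31 + 31 + 28 + 31 + 30 + 31 + 30 + 31 + 31 + 30 + 31 + 30 + 31 + 31 + 29 + 31 + 30 + 31 + 29 = 1559.
The subtraction is earlier − later, so the result is −1559 → -1559.

-1559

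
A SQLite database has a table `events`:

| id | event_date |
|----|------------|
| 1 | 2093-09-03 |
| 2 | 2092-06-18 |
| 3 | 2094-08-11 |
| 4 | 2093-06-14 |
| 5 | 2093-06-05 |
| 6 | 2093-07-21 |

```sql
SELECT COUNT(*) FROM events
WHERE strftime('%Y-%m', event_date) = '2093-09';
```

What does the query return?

Rows with year-month 2093-09: 2093-09-03 → 1.

1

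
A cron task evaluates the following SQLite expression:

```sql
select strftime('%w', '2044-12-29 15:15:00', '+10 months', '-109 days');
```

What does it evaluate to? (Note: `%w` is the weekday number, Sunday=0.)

First apply '+10 months', '-109 days': 2044-12-29 15:15:00 → 2045-07-12 15:15:00.
2045-07-12 is a Wednesday; with Sunday=0 that is 3.

3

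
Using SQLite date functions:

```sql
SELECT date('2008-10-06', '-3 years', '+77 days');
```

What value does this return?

Adding -3 years to 2008-10-06 gives 2005-10-06.
Applying '+77 days' to 2005-10-06: counting 77 days forward gives 2005-12-22.

2005-12-22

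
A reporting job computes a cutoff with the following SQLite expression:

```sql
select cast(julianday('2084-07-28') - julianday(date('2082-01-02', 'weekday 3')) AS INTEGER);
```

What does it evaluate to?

`weekday 3` advances to the next Wednesday; 2082-01-02 is a Friday, so it moves forward to 2082-01-07.
24 days remain in January 2082 after the 7th (31 − 7).
Full months from February 2082 through June 2084 contribute their day counts.
Then 28 days into July 2084.
Total: 24 + 28 + 31 + 30 + 31 + 30 + 31 + 31 + 30 + 31 + 30 + 31 + 31 + 28 + 31 + 30 + 31 + 30 + 31 + 31 + 30 + 31 + 30 + 31 + 31 + 29 + 31 + 30 + 31 + 30 + 28 = 933.

933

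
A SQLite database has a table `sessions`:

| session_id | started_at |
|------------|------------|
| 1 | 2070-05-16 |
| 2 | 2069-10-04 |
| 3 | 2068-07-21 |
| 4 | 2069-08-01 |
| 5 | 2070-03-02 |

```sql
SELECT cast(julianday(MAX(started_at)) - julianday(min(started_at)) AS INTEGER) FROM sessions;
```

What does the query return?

664

MIN = 2068-07-21, MAX = 2070-05-16.
10 days remain in July 2068 after the 21st (31 − 21).
Full months from August 2068 through April 2070 contribute their day counts.
Then 16 days into May 2070.
Total: 10 + 31 + 30 + 31 + 30 + 31 + 31 + 28 + 31 + 30 + 31 + 30 + 31 + 31 + 30 + 31 + 30 + 31 + 31 + 28 + 31 + 30 + 16 = 664.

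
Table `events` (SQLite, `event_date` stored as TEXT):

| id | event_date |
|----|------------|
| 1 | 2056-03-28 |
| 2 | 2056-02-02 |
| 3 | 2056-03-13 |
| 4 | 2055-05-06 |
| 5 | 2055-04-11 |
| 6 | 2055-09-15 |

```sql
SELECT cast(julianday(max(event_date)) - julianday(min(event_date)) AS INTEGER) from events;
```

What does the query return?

MIN = 2055-04-11, MAX = 2056-03-28.
19 days remain in April 2055 after the 11th (30 − 11).
Full months from May 2055 through February 2056 contribute their day counts.
Then 28 days into March 2056.
Total: 19 + 31 + 30 + 31 + 31 + 30 + 31 + 30 + 31 + 31 + 29 + 28 = 352.

352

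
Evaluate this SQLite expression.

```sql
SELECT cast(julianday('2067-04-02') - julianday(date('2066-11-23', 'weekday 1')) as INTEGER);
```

`weekday 1` advances to the next Monday; 2066-11-23 is a Tuesday, so it moves forward to 2066-11-29.
1 day remains in November 2066 after the 29th (30 − 29).
December 2066: 31 days.
January 2067: 31 days.
February 2067: 28 days.
March 2067: 31 days.
Then 2 days into April 2067.
Total: 1 + 31 + 31 + 28 + 31 + 2 = 124.

124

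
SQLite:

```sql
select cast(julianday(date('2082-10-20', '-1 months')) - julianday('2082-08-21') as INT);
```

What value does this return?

Adding -1 month to 2082-10-20 gives 2082-09-20.
10 days remain in August 2082 after the 21st (31 − 21).
Then 20 days into September 2082.
Total: 10 + 20 = 30.

30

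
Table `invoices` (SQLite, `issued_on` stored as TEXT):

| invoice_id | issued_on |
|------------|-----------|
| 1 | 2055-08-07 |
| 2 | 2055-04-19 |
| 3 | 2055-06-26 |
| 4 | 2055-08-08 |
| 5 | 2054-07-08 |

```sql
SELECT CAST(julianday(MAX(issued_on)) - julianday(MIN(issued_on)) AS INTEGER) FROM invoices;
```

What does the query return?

MIN = 2054-07-08, MAX = 2055-08-08.
23 days remain in July 2054 after the 8th (31 − 8).
Full months from August 2054 through July 2055 contribute their day counts.
Then 8 days into August 2055.
Total: 23 + 31 + 30 + 31 + 30 + 31 + 31 + 28 + 31 + 30 + 31 + 30 + 31 + 8 = 396.

396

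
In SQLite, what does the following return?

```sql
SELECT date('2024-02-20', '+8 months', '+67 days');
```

2024-12-26

Adding +8 months to 2024-02-20 gives 2024-10-20.
Applying '+67 days' to 2024-10-20: counting 67 days forward gives 2024-12-26.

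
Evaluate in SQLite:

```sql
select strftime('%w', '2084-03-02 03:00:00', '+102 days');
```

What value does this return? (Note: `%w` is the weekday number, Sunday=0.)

First apply '+102 days': 2084-03-02 03:00:00 → 2084-06-12 03:00:00.
2084-06-12 is a Monday; with Sunday=0 that is 1.

1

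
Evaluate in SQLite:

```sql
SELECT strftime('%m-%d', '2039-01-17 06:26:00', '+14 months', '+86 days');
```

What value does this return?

First apply '+14 months', '+86 days': 2039-01-17 06:26:00 → 2040-06-11 06:26:00.
`%m-%d` extracts the month-day: 06-11.

06-11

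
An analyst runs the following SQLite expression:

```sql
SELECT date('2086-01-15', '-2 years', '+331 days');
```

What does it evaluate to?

2084-12-11

Adding -2 years to 2086-01-15 gives 2084-01-15.
Applying '+331 days' to 2084-01-15: counting 331 days forward gives 2084-12-11.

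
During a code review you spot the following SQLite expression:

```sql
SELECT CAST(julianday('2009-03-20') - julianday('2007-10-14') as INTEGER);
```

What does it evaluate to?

523

17 days remain in October 2007 after the 14th (31 − 14).
Full months from November 2007 through February 2009 contribute their day counts.
Then 20 days into March 2009.
Total: 17 + 30 + 31 + 31 + 29 + 31 + 30 + 31 + 30 + 31 + 31 + 30 + 31 + 30 + 31 + 31 + 28 + 20 = 523.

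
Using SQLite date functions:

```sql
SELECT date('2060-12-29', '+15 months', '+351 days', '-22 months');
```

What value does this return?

Adding +15 months to 2060-12-29 gives 2062-03-29.
Applying '+351 days' to 2062-03-29: counting 351 days forward gives 2063-03-15.
Adding -22 months to 2063-03-15 gives 2061-05-15.

2061-05-15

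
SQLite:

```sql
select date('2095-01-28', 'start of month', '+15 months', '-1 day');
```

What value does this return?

2096-03-31

`start of month` rewinds 2095-01-28 to 2095-01-01.
Adding +15 months to 2095-01-01 gives 2096-04-01.
Going back 1 day from 2096-04-01 reaches 2096-03-31 (last day of March, 31 days).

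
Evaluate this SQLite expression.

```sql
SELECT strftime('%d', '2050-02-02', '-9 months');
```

First apply '-9 months': 2050-02-02 → 2049-05-02.
`%d` extracts the 2-digit day of month: 02.

02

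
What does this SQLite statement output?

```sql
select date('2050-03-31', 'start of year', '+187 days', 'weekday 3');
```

2050-07-13

`start of year` rewinds 2050-03-31 to 2050-01-01.
Applying '+187 days' to 2050-01-01: counting 187 days forward gives 2050-07-07.
`weekday 3` advances to the next Wednesday; 2050-07-07 is a Thursday, so it moves forward to 2050-07-13.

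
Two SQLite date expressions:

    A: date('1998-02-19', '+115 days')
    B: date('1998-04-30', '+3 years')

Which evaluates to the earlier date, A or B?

A

A = 1998-06-14.
B = 2001-04-30.
A is earlier.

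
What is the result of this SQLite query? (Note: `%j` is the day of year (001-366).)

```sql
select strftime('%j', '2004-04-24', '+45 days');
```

First apply '+45 days': 2004-04-24 → 2004-06-08.
Day-of-year for 2004-06-08: days since 2004-01-01 inclusive = 160, zero-padded to 160.

160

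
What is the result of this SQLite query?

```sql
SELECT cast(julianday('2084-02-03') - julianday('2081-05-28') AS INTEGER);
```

981

3 days remain in May 2081 after the 28th (31 − 28).
Full months from June 2081 through January 2084 contribute their day counts.
Then 3 days into February 2084.
Total: 3 + 30 + 31 + 31 + 30 + 31 + 30 + 31 + 31 + 28 + 31 + 30 + 31 + 30 + 31 + 31 + 30 + 31 + 30 + 31 + 31 + 28 + 31 + 30 + 31 + 30 + 31 + 31 + 30 + 31 + 30 + 31 + 31 + 3 = 981.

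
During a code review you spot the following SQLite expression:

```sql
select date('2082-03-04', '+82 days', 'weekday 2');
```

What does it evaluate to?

2082-05-26

Applying '+82 days' to 2082-03-04: counting 82 days forward gives 2082-05-25.
`weekday 2` advances to the next Tuesday; 2082-05-25 is a Monday, so it moves forward to 2082-05-26.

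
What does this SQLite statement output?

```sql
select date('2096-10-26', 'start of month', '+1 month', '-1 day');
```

2096-10-31

`start of month` rewinds 2096-10-26 to 2096-10-01.
Adding +1 month to 2096-10-01 gives 2096-11-01.
Going back 1 day from 2096-11-01 reaches 2096-10-31 (last day of October, 31 days).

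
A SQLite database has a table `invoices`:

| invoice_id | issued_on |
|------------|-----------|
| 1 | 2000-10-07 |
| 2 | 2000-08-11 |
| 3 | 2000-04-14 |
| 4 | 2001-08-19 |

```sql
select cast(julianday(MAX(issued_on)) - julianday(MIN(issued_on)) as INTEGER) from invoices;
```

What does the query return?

MIN = 2000-04-14, MAX = 2001-08-19.
16 days remain in April 2000 after the 14th (30 − 14).
Full months from May 2000 through July 2001 contribute their day counts.
Then 19 days into August 2001.
Total: 16 + 31 + 30 + 31 + 31 + 30 + 31 + 30 + 31 + 31 + 28 + 31 + 30 + 31 + 30 + 31 + 19 = 492.

492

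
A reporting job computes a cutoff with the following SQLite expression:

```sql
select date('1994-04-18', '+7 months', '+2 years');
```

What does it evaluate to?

Adding +7 months to 1994-04-18 gives 1994-11-18.
Adding +2 years to 1994-11-18 gives 1996-11-18.

1996-11-18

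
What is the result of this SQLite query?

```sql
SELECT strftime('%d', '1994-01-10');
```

`%d` extracts the 2-digit day of month: 10.

10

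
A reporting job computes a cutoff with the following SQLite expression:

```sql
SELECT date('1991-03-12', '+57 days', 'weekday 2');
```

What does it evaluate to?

1991-05-14

Applying '+57 days' to 1991-03-12: counting 57 days forward gives 1991-05-08.
`weekday 2` advances to the next Tuesday; 1991-05-08 is a Wednesday, so it moves forward to 1991-05-14.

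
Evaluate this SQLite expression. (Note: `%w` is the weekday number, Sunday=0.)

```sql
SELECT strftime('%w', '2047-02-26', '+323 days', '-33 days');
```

First apply '+323 days', '-33 days': 2047-02-26 → 2047-12-13.
2047-12-13 is a Friday; with Sunday=0 that is 5.

5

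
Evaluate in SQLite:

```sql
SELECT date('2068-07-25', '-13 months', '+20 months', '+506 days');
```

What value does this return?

2070-07-16

Adding -13 months to 2068-07-25 gives 2067-06-25.
Adding +20 months to 2067-06-25 gives 2069-02-25.
Applying '+506 days' to 2069-02-25: counting 506 days forward gives 2070-07-16.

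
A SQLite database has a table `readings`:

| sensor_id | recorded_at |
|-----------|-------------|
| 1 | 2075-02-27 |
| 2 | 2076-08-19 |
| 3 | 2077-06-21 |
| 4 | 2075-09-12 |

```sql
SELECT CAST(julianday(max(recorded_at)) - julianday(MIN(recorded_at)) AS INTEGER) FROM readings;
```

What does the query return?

MIN = 2075-02-27, MAX = 2077-06-21.
1 day remains in February 2075 after the 27th (28 − 27).
Full months from March 2075 through May 2077 contribute their day counts.
Then 21 days into June 2077.
Total: 1 + 31 + 30 + 31 + 30 + 31 + 31 + 30 + 31 + 30 + 31 + 31 + 29 + 31 + 30 + 31 + 30 + 31 + 31 + 30 + 31 + 30 + 31 + 31 + 28 + 31 + 30 + 31 + 21 = 845.

845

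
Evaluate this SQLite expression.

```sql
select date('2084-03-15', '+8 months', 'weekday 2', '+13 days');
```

2084-12-04

Adding +8 months to 2084-03-15 gives 2084-11-15.
`weekday 2` advances to the next Tuesday; 2084-11-15 is a Wednesday, so it moves forward to 2084-11-21.
November 2084 has 30 days; 9 remain after the 21st, so 10 days reach 2084-12-01.
Advancing 3 more days within December lands on 2084-12-04.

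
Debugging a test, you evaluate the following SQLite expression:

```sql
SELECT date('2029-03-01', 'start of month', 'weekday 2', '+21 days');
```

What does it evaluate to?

`start of month` rewinds 2029-03-01 to 2029-03-01.
`weekday 2` advances to the next Tuesday; 2029-03-01 is a Thursday, so it moves forward to 2029-03-06.
Advancing 21 more days within March lands on 2029-03-27.

2029-03-27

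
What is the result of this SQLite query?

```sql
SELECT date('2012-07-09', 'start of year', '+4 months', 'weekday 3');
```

`start of year` rewinds 2012-07-09 to 2012-01-01.
Adding +4 months to 2012-01-01 gives 2012-05-01.
`weekday 3` advances to the next Wednesday; 2012-05-01 is a Tuesday, so it moves forward to 2012-05-02.

2012-05-02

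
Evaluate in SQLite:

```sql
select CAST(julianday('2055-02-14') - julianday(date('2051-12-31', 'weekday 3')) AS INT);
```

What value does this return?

`weekday 3` advances to the next Wednesday; 2051-12-31 is a Sunday, so it moves forward to 2052-01-03.
28 days remain in January 2052 after the 3rd (31 − 3).
Full months from February 2052 through January 2055 contribute their day counts.
Then 14 days into February 2055.
Total: 28 + 29 + 31 + 30 + 31 + 30 + 31 + 31 + 30 + 31 + 30 + 31 + 31 + 28 + 31 + 30 + 31 + 30 + 31 + 31 + 30 + 31 + 30 + 31 + 31 + 28 + 31 + 30 + 31 + 30 + 31 + 31 + 30 + 31 + 30 + 31 + 31 + 14 = 1138.

1138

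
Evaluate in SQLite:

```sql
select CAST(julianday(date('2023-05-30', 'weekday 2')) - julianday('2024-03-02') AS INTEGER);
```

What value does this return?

-277

`weekday 2` advances to the next Tuesday; 2023-05-30 is already a Tuesday, so it stays at 2023-05-30.
1 day remains in May 2023 after the 30th (31 − 30).
Full months from June 2023 through February 2024 contribute their day counts.
Then 2 days into March 2024.
Total: 1 + 30 + 31 + 31 + 30 + 31 + 30 + 31 + 31 + 29 + 2 = 277.
The subtraction is earlier − later, so the result is −277 → -277.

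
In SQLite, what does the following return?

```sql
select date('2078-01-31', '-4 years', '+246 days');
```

Adding -4 years to 2078-01-31 gives 2074-01-31.
Applying '+246 days' to 2074-01-31: counting 246 days forward gives 2074-10-04.

2074-10-04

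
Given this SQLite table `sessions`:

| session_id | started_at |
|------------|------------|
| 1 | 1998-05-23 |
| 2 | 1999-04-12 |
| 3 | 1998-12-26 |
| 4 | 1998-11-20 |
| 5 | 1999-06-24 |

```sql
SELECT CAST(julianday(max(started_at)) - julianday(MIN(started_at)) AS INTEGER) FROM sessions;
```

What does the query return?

397

MIN = 1998-05-23, MAX = 1999-06-24.
8 days remain in May 1998 after the 23rd (31 − 23).
Full months from June 1998 through May 1999 contribute their day counts.
Then 24 days into June 1999.
Total: 8 + 30 + 31 + 31 + 30 + 31 + 30 + 31 + 31 + 28 + 31 + 30 + 31 + 24 = 397.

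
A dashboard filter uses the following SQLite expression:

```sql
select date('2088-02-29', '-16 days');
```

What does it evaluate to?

2088-02-13

Going back 16 days within February lands on 2088-02-13.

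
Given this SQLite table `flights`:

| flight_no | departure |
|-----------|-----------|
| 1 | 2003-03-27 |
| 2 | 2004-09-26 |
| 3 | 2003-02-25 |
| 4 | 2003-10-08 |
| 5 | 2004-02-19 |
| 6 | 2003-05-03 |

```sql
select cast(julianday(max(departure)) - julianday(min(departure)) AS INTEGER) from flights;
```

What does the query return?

579

MIN = 2003-02-25, MAX = 2004-09-26.
3 days remain in February 2003 after the 25th (28 − 25).
Full months from March 2003 through August 2004 contribute their day counts.
Then 26 days into September 2004.
Total: 3 + 31 + 30 + 31 + 30 + 31 + 31 + 30 + 31 + 30 + 31 + 31 + 29 + 31 + 30 + 31 + 30 + 31 + 31 + 26 = 579.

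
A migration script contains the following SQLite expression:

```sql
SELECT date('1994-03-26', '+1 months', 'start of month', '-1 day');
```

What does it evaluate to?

1994-03-31

Adding +1 month to 1994-03-26 gives 1994-04-26.
`start of month` rewinds 1994-04-26 to 1994-04-01.
Going back 1 day from 1994-04-01 reaches 1994-03-31 (last day of March, 31 days).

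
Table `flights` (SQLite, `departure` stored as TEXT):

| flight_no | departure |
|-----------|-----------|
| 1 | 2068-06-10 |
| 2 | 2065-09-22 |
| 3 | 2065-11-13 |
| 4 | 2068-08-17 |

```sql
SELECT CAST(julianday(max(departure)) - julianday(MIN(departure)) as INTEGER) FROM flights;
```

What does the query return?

MIN = 2065-09-22, MAX = 2068-08-17.
8 days remain in September 2065 after the 22nd (30 − 22).
Full months from October 2065 through July 2068 contribute their day counts.
Then 17 days into August 2068.
Total: 8 + 31 + 30 + 31 + 31 + 28 + 31 + 30 + 31 + 30 + 31 + 31 + 30 + 31 + 30 + 31 + 31 + 28 + 31 + 30 + 31 + 30 + 31 + 31 + 30 + 31 + 30 + 31 + 31 + 29 + 31 + 30 + 31 + 30 + 31 + 17 = 1060.

1060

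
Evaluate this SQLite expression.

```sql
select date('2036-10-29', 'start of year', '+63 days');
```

2036-03-04

`start of year` rewinds 2036-10-29 to 2036-01-01.
Applying '+63 days' to 2036-01-01: counting 63 days forward gives 2036-03-04.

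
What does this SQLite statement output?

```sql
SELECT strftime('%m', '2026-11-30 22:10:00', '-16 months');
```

07

First apply '-16 months': 2026-11-30 22:10:00 → 2025-07-30 22:10:00.
`%m` extracts the 2-digit month (01-12): 07.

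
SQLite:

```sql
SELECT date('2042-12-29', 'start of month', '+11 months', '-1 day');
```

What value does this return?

2043-10-31

`start of month` rewinds 2042-12-29 to 2042-12-01.
Adding +11 months to 2042-12-01 gives 2043-11-01.
Going back 1 day from 2043-11-01 reaches 2043-10-31 (last day of October, 31 days).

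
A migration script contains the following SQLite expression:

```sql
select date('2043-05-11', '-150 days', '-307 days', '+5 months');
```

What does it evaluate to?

2042-07-08

Applying '-150 days' to 2043-05-11: counting 150 days back gives 2042-12-12.
Applying '-307 days' to 2042-12-12: counting 307 days back gives 2042-02-08.
Adding +5 months to 2042-02-08 gives 2042-07-08.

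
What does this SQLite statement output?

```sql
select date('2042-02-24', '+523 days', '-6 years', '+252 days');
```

Applying '+523 days' to 2042-02-24: counting 523 days forward gives 2043-08-01.
Adding -6 years to 2043-08-01 gives 2037-08-01.
Applying '+252 days' to 2037-08-01: counting 252 days forward gives 2038-04-10.

2038-04-10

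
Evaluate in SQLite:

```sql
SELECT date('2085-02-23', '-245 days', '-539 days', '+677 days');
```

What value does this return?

2084-11-08

Applying '-245 days' to 2085-02-23: counting 245 days back gives 2084-06-23.
Applying '-539 days' to 2084-06-23: counting 539 days back gives 2083-01-01.
Applying '+677 days' to 2083-01-01: counting 677 days forward gives 2084-11-08.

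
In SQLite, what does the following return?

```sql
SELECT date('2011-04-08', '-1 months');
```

Adding -1 month to 2011-04-08 gives 2011-03-08.

2011-03-08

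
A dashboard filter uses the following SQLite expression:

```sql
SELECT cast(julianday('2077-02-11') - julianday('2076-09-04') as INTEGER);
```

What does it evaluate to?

26 days remain in September 2076 after the 4th (30 − 4).
October 2076: 31 days.
November 2076: 30 days.
December 2076: 31 days.
January 2077: 31 days.
Then 11 days into February 2077.
Total: 26 + 31 + 30 + 31 + 31 + 11 = 160.

160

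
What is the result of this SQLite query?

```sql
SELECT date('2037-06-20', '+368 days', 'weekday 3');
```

2038-06-23

Applying '+368 days' to 2037-06-20: counting 368 days forward gives 2038-06-23.
`weekday 3` advances to the next Wednesday; 2038-06-23 is already a Wednesday, so it stays at 2038-06-23.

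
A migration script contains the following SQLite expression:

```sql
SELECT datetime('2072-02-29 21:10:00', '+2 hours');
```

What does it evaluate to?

2072-02-29 23:10:00

+2 hours from 2072-02-29 21:10:00 is 2072-02-29 23:10:00.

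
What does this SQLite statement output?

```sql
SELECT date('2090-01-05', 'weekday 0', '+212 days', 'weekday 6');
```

2090-08-12

`weekday 0` advances to the next Sunday; 2090-01-05 is a Thursday, so it moves forward to 2090-01-08.
Applying '+212 days' to 2090-01-08: counting 212 days forward gives 2090-08-08.
`weekday 6` advances to the next Saturday; 2090-08-08 is a Tuesday, so it moves forward to 2090-08-12.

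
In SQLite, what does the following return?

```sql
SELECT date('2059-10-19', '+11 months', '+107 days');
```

Adding +11 months to 2059-10-19 gives 2060-09-19.
Applying '+107 days' to 2060-09-19: counting 107 days forward gives 2061-01-04.

2061-01-04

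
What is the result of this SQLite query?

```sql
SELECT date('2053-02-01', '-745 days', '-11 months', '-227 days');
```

Applying '-745 days' to 2053-02-01: counting 745 days back gives 2051-01-18.
Adding -11 months to 2051-01-18 gives 2050-02-18.
Applying '-227 days' to 2050-02-18: counting 227 days back gives 2049-07-06.

2049-07-06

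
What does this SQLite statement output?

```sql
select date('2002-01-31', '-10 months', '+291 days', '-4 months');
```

Adding -10 months to 2002-01-31 gives 2001-03-31.
Applying '+291 days' to 2001-03-31: counting 291 days forward gives 2002-01-16.
Adding -4 months to 2002-01-16 gives 2001-09-16.

2001-09-16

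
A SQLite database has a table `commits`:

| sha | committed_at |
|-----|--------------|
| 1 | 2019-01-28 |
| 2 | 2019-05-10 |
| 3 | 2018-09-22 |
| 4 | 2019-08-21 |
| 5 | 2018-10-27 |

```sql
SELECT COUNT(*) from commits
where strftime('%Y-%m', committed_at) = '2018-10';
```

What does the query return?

1

Rows with year-month 2018-10: 2018-10-27 → 1.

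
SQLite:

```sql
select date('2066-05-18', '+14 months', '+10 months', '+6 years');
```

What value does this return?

2074-05-18

Adding +14 months to 2066-05-18 gives 2067-07-18.
Adding +10 months to 2067-07-18 gives 2068-05-18.
Adding +6 years to 2068-05-18 gives 2074-05-18.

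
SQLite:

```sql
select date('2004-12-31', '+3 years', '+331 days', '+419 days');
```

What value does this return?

2010-01-19

Adding +3 years to 2004-12-31 gives 2007-12-31.
Applying '+331 days' to 2007-12-31: counting 331 days forward gives 2008-11-26.
Applying '+419 days' to 2008-11-26: counting 419 days forward gives 2010-01-19.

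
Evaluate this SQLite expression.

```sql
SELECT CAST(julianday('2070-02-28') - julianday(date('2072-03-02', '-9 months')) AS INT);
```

-459

Adding -9 months to 2072-03-02 gives 2071-06-02.
0 days remain in February 2070 after the 28th (28 − 28).
Full months from March 2070 through May 2071 contribute their day counts.
Then 2 days into June 2071.
Total: 0 + 31 + 30 + 31 + 30 + 31 + 31 + 30 + 31 + 30 + 31 + 31 + 28 + 31 + 30 + 31 + 2 = 459.
The subtraction is earlier − later, so the result is −459 → -459.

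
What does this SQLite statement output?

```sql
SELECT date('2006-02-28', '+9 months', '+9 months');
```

Adding +9 months to 2006-02-28 gives 2006-11-28.
Adding +9 months to 2006-11-28 gives 2007-08-28.

2007-08-28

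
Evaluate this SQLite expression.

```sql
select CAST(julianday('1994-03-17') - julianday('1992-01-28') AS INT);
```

779

3 days remain in January 1992 after the 28th (31 − 28).
Full months from February 1992 through February 1994 contribute their day counts.
Then 17 days into March 1994.
Total: 3 + 29 + 31 + 30 + 31 + 30 + 31 + 31 + 30 + 31 + 30 + 31 + 31 + 28 + 31 + 30 + 31 + 30 + 31 + 31 + 30 + 31 + 30 + 31 + 31 + 28 + 17 = 779.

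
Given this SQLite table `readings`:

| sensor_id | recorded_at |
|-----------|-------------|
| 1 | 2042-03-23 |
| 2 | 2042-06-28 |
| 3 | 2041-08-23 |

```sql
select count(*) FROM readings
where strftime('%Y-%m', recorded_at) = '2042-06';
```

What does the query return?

1

Rows with year-month 2042-06: 2042-06-28 → 1.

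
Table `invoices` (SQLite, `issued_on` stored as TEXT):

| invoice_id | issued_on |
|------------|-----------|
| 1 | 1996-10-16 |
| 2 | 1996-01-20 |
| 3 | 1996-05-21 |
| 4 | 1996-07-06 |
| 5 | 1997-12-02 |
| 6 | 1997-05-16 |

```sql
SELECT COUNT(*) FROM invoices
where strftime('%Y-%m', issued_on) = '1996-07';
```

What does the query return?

1

Rows with year-month 1996-07: 1996-07-06 → 1.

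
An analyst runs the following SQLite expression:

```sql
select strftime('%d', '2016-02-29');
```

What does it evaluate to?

`%d` extracts the 2-digit day of month: 29.

29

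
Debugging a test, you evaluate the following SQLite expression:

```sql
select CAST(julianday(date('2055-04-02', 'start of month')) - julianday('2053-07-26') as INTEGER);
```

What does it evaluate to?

614

`start of month` rewinds 2055-04-02 to 2055-04-01.
5 days remain in July 2053 after the 26th (31 − 26).
Full months from August 2053 through March 2055 contribute their day counts.
Then 1 day into April 2055.
Total: 5 + 31 + 30 + 31 + 30 + 31 + 31 + 28 + 31 + 30 + 31 + 30 + 31 + 31 + 30 + 31 + 30 + 31 + 31 + 28 + 31 + 1 = 614.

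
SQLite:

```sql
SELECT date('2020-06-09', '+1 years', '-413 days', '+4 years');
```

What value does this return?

2024-04-22

Adding +1 year to 2020-06-09 gives 2021-06-09.
Applying '-413 days' to 2021-06-09: counting 413 days back gives 2020-04-22.
Adding +4 years to 2020-04-22 gives 2024-04-22.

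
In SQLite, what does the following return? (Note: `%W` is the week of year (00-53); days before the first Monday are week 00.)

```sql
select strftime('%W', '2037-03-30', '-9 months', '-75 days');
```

First apply '-9 months', '-75 days': 2037-03-30 → 2036-04-16.
2036-04-16 is a Wednesday. SQLite's %W counts Mondays since the year started; the result is 15.

15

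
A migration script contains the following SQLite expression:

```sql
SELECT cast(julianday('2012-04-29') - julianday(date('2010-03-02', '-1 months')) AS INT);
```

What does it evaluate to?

817

Adding -1 month to 2010-03-02 gives 2010-02-02.
26 days remain in February 2010 after the 2nd (28 − 2).
Full months from March 2010 through March 2012 contribute their day counts.
Then 29 days into April 2012.
Total: 26 + 31 + 30 + 31 + 30 + 31 + 31 + 30 + 31 + 30 + 31 + 31 + 28 + 31 + 30 + 31 + 30 + 31 + 31 + 30 + 31 + 30 + 31 + 31 + 29 + 31 + 29 = 817.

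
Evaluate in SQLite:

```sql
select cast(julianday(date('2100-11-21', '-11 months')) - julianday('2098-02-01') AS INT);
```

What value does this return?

Adding -11 months to 2100-11-21 gives 2099-12-21.
27 days remain in February 2098 after the 1st (28 − 1).
Full months from March 2098 through November 2099 contribute their day counts.
Then 21 days into December 2099.
Total: 27 + 31 + 30 + 31 + 30 + 31 + 31 + 30 + 31 + 30 + 31 + 31 + 28 + 31 + 30 + 31 + 30 + 31 + 31 + 30 + 31 + 30 + 21 = 688.

688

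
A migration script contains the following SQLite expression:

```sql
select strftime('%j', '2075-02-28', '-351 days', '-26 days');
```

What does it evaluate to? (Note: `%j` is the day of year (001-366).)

047

First apply '-351 days', '-26 days': 2075-02-28 → 2074-02-16.
Day-of-year for 2074-02-16: days since 2074-01-01 inclusive = 47, zero-padded to 047.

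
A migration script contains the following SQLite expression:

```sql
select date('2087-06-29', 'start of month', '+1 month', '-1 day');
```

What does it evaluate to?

`start of month` rewinds 2087-06-29 to 2087-06-01.
Adding +1 month to 2087-06-01 gives 2087-07-01.
Going back 1 day from 2087-07-01 reaches 2087-06-30 (last day of June, 30 days).

2087-06-30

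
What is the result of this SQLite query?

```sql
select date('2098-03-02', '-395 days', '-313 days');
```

Applying '-395 days' to 2098-03-02: counting 395 days back gives 2097-01-31.
Applying '-313 days' to 2097-01-31: counting 313 days back gives 2096-03-24.

2096-03-24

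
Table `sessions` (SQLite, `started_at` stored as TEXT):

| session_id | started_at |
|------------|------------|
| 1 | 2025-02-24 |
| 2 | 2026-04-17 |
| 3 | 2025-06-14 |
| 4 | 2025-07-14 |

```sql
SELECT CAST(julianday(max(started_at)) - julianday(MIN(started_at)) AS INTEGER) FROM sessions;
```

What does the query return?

MIN = 2025-02-24, MAX = 2026-04-17.
4 days remain in February 2025 after the 24th (28 − 24).
Full months from March 2025 through March 2026 contribute their day counts.
Then 17 days into April 2026.
Total: 4 + 31 + 30 + 31 + 30 + 31 + 31 + 30 + 31 + 30 + 31 + 31 + 28 + 31 + 17 = 417.

417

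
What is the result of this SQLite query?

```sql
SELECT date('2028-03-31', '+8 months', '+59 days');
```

2029-01-29

Adding +8 months to 2028-03-31 targets 2028-11-31. November 2028 has only 30 days, so SQLite normalizes the 1-day overflow forward to 2028-12-01.
Applying '+59 days' to 2028-12-01: counting 59 days forward gives 2029-01-29.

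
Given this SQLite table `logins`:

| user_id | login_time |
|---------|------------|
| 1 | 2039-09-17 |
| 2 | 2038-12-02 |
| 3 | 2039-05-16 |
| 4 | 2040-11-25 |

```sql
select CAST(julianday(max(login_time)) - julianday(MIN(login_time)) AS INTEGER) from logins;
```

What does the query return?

724

MIN = 2038-12-02, MAX = 2040-11-25.
29 days remain in December 2038 after the 2nd (31 − 2).
Full months from January 2039 through October 2040 contribute their day counts.
Then 25 days into November 2040.
Total: 29 + 31 + 28 + 31 + 30 + 31 + 30 + 31 + 31 + 30 + 31 + 30 + 31 + 31 + 29 + 31 + 30 + 31 + 30 + 31 + 31 + 30 + 31 + 25 = 724.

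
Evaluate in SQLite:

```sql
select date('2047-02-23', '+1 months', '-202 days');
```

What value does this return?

2046-09-02

Adding +1 month to 2047-02-23 gives 2047-03-23.
Applying '-202 days' to 2047-03-23: counting 202 days back gives 2046-09-02.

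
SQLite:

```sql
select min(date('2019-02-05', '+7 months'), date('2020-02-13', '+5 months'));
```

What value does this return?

2019-09-05

date('2019-02-05', '+7 months') → 2019-09-05.
date('2020-02-13', '+5 months') → 2020-07-13.
Earlier of the two is 2019-09-05.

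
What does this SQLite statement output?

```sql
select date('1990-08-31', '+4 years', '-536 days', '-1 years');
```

1992-03-13

Adding +4 years to 1990-08-31 gives 1994-08-31.
Applying '-536 days' to 1994-08-31: counting 536 days back gives 1993-03-13.
Adding -1 year to 1993-03-13 gives 1992-03-13.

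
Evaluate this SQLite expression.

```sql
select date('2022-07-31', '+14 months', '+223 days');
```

2024-05-11

Adding +14 months to 2022-07-31 targets 2023-09-31. September 2023 has only 30 days, so SQLite normalizes the 1-day overflow forward to 2023-10-01.
Applying '+223 days' to 2023-10-01: counting 223 days forward gives 2024-05-11.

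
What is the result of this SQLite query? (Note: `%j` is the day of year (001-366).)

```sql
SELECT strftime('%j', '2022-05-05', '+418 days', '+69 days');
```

247

First apply '+418 days', '+69 days': 2022-05-05 → 2023-09-04.
Day-of-year for 2023-09-04: days since 2023-01-01 inclusive = 247, zero-padded to 247.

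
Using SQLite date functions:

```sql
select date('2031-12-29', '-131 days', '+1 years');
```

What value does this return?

Applying '-131 days' to 2031-12-29: counting 131 days back gives 2031-08-20.
Adding +1 year to 2031-08-20 gives 2032-08-20.

2032-08-20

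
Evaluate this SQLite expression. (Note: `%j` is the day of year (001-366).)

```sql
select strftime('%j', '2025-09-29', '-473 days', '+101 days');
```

266

First apply '-473 days', '+101 days': 2025-09-29 → 2024-09-22.
Day-of-year for 2024-09-22: days since 2024-01-01 inclusive = 266, zero-padded to 266.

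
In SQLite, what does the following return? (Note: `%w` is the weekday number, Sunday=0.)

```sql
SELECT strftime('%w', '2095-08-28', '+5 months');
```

6

First apply '+5 months': 2095-08-28 → 2096-01-28.
2096-01-28 is a Saturday; with Sunday=0 that is 6.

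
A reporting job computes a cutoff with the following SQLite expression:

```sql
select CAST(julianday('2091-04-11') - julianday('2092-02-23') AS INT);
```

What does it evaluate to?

-318

19 days remain in April 2091 after the 11th (30 − 11).
Full months from May 2091 through January 2092 contribute their day counts.
Then 23 days into February 2092.
Total: 19 + 31 + 30 + 31 + 31 + 30 + 31 + 30 + 31 + 31 + 23 = 318.
The subtraction is earlier − later, so the result is −318 → -318.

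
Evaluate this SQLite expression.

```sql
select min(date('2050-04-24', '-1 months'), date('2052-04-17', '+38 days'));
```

2050-03-24

date('2050-04-24', '-1 months') → 2050-03-24.
date('2052-04-17', '+38 days') → 2052-05-25.
Earlier of the two is 2050-03-24.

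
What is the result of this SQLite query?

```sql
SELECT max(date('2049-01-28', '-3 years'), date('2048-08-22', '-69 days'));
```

2048-06-14

date('2049-01-28', '-3 years') → 2046-01-28.
date('2048-08-22', '-69 days') → 2048-06-14.
Later of the two is 2048-06-14.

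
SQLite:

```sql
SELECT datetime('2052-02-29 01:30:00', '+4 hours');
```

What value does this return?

+4 hours from 2052-02-29 01:30:00 is 2052-02-29 05:30:00.

2052-02-29 05:30:00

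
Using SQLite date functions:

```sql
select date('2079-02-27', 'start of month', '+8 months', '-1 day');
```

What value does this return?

2079-09-30

`start of month` rewinds 2079-02-27 to 2079-02-01.
Adding +8 months to 2079-02-01 gives 2079-10-01.
Going back 1 day from 2079-10-01 reaches 2079-09-30 (last day of September, 30 days).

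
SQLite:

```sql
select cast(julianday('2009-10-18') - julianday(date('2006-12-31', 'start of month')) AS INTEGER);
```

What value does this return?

`start of month` rewinds 2006-12-31 to 2006-12-01.
30 days remain in December 2006 after the 1st (31 − 1).
Full months from January 2007 through September 2009 contribute their day counts.
Then 18 days into October 2009.
Total: 30 + 31 + 28 + 31 + 30 + 31 + 30 + 31 + 31 + 30 + 31 + 30 + 31 + 31 + 29 + 31 + 30 + 31 + 30 + 31 + 31 + 30 + 31 + 30 + 31 + 31 + 28 + 31 + 30 + 31 + 30 + 31 + 31 + 30 + 18 = 1052.

1052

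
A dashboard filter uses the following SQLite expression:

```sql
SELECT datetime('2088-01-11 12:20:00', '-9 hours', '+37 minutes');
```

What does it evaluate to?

2088-01-11 03:57:00

-9 hours from 2088-01-11 12:20:00 is 2088-01-11 03:20:00.
+37 minutes from 2088-01-11 03:20:00 is 2088-01-11 03:57:00.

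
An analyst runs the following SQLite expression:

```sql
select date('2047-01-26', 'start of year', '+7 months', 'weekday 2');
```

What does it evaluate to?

2047-08-06

`start of year` rewinds 2047-01-26 to 2047-01-01.
Adding +7 months to 2047-01-01 gives 2047-08-01.
`weekday 2` advances to the next Tuesday; 2047-08-01 is a Thursday, so it moves forward to 2047-08-06.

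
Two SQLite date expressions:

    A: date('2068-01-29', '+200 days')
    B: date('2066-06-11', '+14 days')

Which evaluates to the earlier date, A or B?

A = 2068-08-16.
B = 2066-06-25.
B is earlier.

B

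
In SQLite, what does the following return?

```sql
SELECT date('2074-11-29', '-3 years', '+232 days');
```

Adding -3 years to 2074-11-29 gives 2071-11-29.
Applying '+232 days' to 2071-11-29: counting 232 days forward gives 2072-07-18.

2072-07-18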